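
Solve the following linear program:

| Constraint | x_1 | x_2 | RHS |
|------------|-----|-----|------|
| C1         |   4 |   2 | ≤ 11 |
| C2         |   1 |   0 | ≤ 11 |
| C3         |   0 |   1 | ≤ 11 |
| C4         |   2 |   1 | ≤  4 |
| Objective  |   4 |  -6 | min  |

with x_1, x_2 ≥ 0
Each vertex is the intersection of two constraint boundaries that also satisfies all remaining constraints:
  x_1 = 0 and x_2 = 0 → (0, 0)
  2x_1 + x_2 = 4 and x_2 = 0 → (2, 0)
  2x_1 + x_2 = 4 and x_1 = 0 → (0, 4)

Evaluating z = 4x_1 - 6x_2 at each vertex:
  (0, 0): z = 0
  (2, 0): z = 8
  (0, 4): z = -24

The minimum is at (0, 4) with z = -24.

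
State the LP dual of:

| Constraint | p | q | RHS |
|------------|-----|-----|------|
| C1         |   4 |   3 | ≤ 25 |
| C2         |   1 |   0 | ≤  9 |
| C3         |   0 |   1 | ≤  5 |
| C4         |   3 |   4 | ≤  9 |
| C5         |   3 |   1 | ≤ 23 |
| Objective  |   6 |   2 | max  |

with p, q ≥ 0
Minimize: z = 25y1 + 9y2 + 5y3 + 9y4 + 23y5

Subject to:
  C1: -4y1 - y2 - 3y4 - 3y5 ≤ -6
  C2: -3y1 - y3 - 4y4 - y5 ≤ -2
  y1, y2, y3, y4, y5 ≥ 0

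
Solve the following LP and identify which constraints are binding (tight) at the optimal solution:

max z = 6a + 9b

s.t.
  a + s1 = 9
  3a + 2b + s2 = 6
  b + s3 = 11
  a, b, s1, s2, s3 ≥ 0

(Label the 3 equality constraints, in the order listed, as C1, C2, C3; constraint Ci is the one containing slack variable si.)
Optimal: a = 0, b = 3
Slack at optimum:
  C1: slack = 9
  C2: slack = 0 (binding)
  C3: slack = 8
  a ≥ 0: a = 0 (binding)
  b ≥ 0: b = 3
Binding constraints: C2, a ≥ 0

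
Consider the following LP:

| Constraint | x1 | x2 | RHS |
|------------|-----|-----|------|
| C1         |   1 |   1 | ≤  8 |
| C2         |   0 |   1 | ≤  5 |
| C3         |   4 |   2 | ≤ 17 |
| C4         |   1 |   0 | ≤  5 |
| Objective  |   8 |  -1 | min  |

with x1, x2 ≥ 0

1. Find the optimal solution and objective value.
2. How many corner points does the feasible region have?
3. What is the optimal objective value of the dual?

1. x1 = 0, x2 = 5, z = -5
2. 4
3. -5 (by strong duality, equal to the primal optimum)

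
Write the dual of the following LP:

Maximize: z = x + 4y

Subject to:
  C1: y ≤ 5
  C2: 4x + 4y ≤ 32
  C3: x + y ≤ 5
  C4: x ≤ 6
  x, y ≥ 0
Minimize: z = 5y1 + 32y2 + 5y3 + 6y4

Subject to:
  C1: -4y2 - y3 - y4 ≤ -1
  C2: -y1 - 4y2 - y3 ≤ -4
  y1, y2, y3, y4 ≥ 0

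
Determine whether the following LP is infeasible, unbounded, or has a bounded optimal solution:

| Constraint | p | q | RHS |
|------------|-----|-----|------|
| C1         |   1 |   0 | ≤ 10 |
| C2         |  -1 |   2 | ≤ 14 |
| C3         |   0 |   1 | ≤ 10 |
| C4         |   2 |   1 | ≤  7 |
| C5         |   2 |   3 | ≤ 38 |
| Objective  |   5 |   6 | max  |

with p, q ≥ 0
The point (0, 7) satisfies every constraint, so the LP is feasible; the constraints give p ≤ 10 and q ≤ 10, which with p, q ≥ 0 keep the feasible region inside a bounded box. A feasible, bounded LP attains a finite optimum at a vertex.

Evaluating z = 5p + 6q at each vertex:
  (0, 0): z = 0
  (3.5, 0): z = 17.5
  (0, 7): z = 42

The LP has an optimal solution: (0, 7) with z = 42.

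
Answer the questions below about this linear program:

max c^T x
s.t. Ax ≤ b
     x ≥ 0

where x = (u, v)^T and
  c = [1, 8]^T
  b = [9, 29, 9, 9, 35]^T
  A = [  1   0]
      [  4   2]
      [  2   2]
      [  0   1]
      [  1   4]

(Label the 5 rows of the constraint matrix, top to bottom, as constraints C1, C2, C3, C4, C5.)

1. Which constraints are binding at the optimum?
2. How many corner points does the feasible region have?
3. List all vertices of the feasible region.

1. C3, u ≥ 0
2. 3
3. (0, 0), (4.5, 0), (0, 4.5)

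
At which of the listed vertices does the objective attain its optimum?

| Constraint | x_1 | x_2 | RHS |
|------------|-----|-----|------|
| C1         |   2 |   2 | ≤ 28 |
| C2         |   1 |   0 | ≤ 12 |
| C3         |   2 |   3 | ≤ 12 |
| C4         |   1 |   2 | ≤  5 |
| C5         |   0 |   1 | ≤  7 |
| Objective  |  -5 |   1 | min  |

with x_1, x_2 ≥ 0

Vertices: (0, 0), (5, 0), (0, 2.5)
Evaluating z = -5x_1 + x_2 at each vertex:
  (0, 0): z = 0
  (5, 0): z = -25
  (0, 2.5): z = 2.5

The smallest value is z = -25, attained at (5, 0).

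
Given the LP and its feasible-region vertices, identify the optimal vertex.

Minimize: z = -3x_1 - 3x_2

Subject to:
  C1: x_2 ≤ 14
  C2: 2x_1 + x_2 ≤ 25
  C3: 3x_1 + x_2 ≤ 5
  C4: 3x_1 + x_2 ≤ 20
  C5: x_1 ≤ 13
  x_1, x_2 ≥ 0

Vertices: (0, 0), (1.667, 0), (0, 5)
Evaluating z = -3x_1 - 3x_2 at each vertex:
  (0, 0): z = 0
  (1.667, 0): z = -5
  (0, 5): z = -15

The smallest value is z = -15, attained at (0, 5).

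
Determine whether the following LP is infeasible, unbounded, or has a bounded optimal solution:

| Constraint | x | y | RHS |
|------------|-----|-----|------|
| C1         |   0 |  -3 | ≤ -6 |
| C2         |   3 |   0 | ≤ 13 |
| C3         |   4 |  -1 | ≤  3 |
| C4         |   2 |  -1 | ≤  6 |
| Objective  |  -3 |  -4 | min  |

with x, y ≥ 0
Feasible point: (0, 2) satisfies every constraint, so the LP is feasible.
Direction d = (0, 1): for each constraint row a, a·d ≤ 0 —
  (0)(0) + (-3)(1) = -3 ≤ 0
  (3)(0) + (0)(1) = 0 ≤ 0
  (4)(0) + (-1)(1) = -1 ≤ 0
  (2)(0) + (-1)(1) = -1 ≤ 0
and d ≥ 0, so (0, 2) + t·d stays feasible for every t ≥ 0. Along this ray z = -3x - 4y changes by -4 per unit t, so z → −∞.

Unbounded — the objective can decrease without bound over the feasible region.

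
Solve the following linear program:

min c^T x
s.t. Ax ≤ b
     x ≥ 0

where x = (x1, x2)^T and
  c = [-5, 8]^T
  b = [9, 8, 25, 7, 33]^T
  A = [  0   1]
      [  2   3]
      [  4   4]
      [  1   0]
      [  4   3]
x1 = 4, x2 = 0, z = -20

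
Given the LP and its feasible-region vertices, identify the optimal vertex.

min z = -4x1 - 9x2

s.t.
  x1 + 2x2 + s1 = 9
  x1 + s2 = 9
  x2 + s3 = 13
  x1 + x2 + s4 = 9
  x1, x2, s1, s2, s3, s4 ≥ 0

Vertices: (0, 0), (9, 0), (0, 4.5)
(0, 4.5) with z = -40.5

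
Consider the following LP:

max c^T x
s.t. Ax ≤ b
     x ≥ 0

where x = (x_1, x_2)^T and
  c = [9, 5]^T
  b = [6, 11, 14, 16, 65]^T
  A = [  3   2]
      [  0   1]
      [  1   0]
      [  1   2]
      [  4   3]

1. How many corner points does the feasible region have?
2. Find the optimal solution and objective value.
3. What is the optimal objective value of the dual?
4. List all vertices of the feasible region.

1. 3
2. x_1 = 2, x_2 = 0, z = 18
3. 18 (by strong duality, equal to the primal optimum)
4. (0, 0), (2, 0), (0, 3)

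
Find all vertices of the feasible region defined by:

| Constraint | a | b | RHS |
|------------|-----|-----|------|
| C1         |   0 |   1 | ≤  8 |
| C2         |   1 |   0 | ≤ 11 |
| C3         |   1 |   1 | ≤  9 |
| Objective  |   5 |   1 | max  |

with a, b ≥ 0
Each vertex is the intersection of two constraint boundaries that also satisfies all remaining constraints:
  a = 0 and b = 0 → (0, 0)
  a + b = 9 and b = 0 → (9, 0)
  b = 8 and a + b = 9 → (1, 8)
  b = 8 and a = 0 → (0, 8)

Vertices: (0, 0), (9, 0), (1, 8), (0, 8)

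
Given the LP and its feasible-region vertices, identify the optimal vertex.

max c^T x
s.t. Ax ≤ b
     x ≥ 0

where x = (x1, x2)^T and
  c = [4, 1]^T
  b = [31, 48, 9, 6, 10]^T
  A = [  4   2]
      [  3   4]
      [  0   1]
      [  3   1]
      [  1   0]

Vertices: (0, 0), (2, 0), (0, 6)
(2, 0) with z = 8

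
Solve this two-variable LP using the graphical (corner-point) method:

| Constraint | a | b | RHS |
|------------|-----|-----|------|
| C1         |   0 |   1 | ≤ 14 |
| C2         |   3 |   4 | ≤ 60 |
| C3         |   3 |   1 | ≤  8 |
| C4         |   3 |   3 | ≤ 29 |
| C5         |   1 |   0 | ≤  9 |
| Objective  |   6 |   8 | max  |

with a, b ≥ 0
a = 0, b = 8, z = 64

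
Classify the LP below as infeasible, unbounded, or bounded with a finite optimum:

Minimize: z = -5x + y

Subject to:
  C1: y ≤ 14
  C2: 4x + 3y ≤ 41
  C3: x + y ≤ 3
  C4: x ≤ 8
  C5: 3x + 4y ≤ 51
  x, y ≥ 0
The point (3, 0) satisfies every constraint, so the LP is feasible; the constraints give x ≤ 8 and y ≤ 14, which with x, y ≥ 0 keep the feasible region inside a bounded box. A feasible, bounded LP attains a finite optimum at a vertex.

The LP has an optimal solution: (3, 0) with z = -15.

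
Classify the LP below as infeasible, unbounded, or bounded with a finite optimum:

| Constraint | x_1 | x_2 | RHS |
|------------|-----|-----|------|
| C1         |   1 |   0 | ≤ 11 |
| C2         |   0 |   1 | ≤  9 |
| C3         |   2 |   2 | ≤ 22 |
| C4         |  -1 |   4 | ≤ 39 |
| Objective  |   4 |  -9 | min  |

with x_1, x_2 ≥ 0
The point (0, 9) satisfies every constraint, so the LP is feasible; the constraints give x_1 ≤ 11 and x_2 ≤ 9, which with x_1, x_2 ≥ 0 keep the feasible region inside a bounded box. A feasible, bounded LP attains a finite optimum at a vertex.

Feasible with finite optimum z* = -81 at (0, 9).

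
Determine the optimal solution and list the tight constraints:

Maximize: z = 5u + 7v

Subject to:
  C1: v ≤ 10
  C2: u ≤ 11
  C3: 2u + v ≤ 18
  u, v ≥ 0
Optimal: u = 4, v = 10
Slack at optimum:
  C1: slack = 0 (binding)
  C2: slack = 7
  C3: slack = 0 (binding)
  u ≥ 0: u = 4
  v ≥ 0: v = 10
Binding constraints: C1, C3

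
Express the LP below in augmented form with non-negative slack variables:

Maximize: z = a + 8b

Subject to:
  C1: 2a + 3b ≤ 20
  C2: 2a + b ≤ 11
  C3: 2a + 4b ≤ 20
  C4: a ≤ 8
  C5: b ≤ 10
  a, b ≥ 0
max z = a + 8b

s.t.
  2a + 3b + s1 = 20
  2a + b + s2 = 11
  2a + 4b + s3 = 20
  a + s4 = 8
  b + s5 = 10
  a, b, s1, s2, s3, s4, s5 ≥ 0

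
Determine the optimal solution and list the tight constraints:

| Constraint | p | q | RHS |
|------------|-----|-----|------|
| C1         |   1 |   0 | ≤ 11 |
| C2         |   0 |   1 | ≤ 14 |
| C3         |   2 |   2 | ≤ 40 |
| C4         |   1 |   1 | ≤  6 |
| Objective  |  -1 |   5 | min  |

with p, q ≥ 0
Optimal: p = 6, q = 0
Binding: C4, q ≥ 0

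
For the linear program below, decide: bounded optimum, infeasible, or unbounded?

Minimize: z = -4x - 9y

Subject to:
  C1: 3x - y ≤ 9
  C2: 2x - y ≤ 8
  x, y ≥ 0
Feasible point: (0, 0) satisfies every constraint, so the LP is feasible.
Direction d = (0, 1): for each constraint row a, a·d ≤ 0 —
  (3)(0) + (-1)(1) = -1 ≤ 0
  (2)(0) + (-1)(1) = -1 ≤ 0
and d ≥ 0, so (0, 0) + t·d stays feasible for every t ≥ 0. Along this ray z = -4x - 9y changes by -9 per unit t, so z → −∞.

Unbounded: there is a feasible ray along which z → −∞.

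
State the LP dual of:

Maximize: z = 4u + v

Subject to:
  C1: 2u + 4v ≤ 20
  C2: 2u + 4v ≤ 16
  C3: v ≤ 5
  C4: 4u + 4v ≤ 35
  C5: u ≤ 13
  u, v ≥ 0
Minimize: z = 20y1 + 16y2 + 5y3 + 35y4 + 13y5

Subject to:
  C1: -2y1 - 2y2 - 4y4 - y5 ≤ -4
  C2: -4y1 - 4y2 - y3 - 4y4 ≤ -1
  y1, y2, y3, y4, y5 ≥ 0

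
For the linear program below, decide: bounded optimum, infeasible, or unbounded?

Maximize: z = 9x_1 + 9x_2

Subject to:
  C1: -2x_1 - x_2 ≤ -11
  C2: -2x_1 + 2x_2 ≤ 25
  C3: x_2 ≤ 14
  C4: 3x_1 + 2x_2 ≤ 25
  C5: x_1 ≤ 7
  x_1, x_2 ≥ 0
The point (0, 12.5) satisfies every constraint, so the LP is feasible; the constraints give x_1 ≤ 7 and x_2 ≤ 14, which with x_1, x_2 ≥ 0 keep the feasible region inside a bounded box. A feasible, bounded LP attains a finite optimum at a vertex.

Feasible with finite optimum z* = 112.5 at (0, 12.5).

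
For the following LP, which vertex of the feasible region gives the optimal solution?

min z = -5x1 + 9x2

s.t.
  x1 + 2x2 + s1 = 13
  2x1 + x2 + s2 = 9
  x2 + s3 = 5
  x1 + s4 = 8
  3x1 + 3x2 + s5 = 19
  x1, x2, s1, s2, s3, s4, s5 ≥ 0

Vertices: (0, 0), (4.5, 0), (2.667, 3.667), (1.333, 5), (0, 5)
Evaluating z = -5x1 + 9x2 at each vertex:
  (0, 0): z = 0
  (4.5, 0): z = -22.5
  (2.667, 3.667): z = 19.67
  (1.333, 5): z = 38.33
  (0, 5): z = 45

The smallest value is z = -22.5, attained at (4.5, 0).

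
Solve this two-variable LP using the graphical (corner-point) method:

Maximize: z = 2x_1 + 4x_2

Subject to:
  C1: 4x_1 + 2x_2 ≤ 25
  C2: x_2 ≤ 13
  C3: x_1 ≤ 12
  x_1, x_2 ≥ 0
Each vertex is the intersection of two constraint boundaries that also satisfies all remaining constraints:
  x_1 = 0 and x_2 = 0 → (0, 0)
  4x_1 + 2x_2 = 25 and x_2 = 0 → (6.25, 0)
  4x_1 + 2x_2 = 25 and x_1 = 0 → (0, 12.5)

Evaluating z = 2x_1 + 4x_2 at each vertex:
  (0, 0): z = 0
  (6.25, 0): z = 12.5
  (0, 12.5): z = 50

The maximum is at (0, 12.5) with z = 50.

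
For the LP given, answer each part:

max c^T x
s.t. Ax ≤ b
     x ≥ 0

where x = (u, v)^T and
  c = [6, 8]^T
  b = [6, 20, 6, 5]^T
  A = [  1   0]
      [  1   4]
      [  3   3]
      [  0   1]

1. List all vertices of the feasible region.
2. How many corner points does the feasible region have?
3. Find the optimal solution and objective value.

1. (0, 0), (2, 0), (0, 2)
2. 3
3. u = 0, v = 2, z = 16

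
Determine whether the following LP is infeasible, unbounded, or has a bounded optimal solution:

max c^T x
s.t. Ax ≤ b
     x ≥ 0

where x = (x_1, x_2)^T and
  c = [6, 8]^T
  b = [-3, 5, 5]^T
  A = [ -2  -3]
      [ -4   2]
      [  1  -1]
Feasible point: (0, 1) satisfies every constraint, so the LP is feasible.
Direction d = (1, 1): for each constraint row a, a·d ≤ 0 —
  (-2)(1) + (-3)(1) = -5 ≤ 0
  (-4)(1) + (2)(1) = -2 ≤ 0
  (1)(1) + (-1)(1) = 0 ≤ 0
and d ≥ 0, so (0, 1) + t·d stays feasible for every t ≥ 0. Along this ray z = 6x_1 + 8x_2 changes by 14 per unit t, so z → +∞.

Unbounded — the objective can increase without bound over the feasible region.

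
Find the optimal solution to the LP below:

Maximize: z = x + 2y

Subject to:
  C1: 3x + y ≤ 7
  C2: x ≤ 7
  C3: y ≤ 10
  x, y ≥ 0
x = 0, y = 7, z = 14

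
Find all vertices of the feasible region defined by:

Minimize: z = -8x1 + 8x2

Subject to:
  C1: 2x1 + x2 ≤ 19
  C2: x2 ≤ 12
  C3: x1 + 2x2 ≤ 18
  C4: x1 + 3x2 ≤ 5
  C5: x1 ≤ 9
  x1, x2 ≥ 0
Each vertex is the intersection of two constraint boundaries that also satisfies all remaining constraints:
  x1 = 0 and x2 = 0 → (0, 0)
  x1 + 3x2 = 5 and x2 = 0 → (5, 0)
  x1 + 3x2 = 5 and x1 = 0 → (0, 1.667)

Vertices: (0, 0), (5, 0), (0, 1.667)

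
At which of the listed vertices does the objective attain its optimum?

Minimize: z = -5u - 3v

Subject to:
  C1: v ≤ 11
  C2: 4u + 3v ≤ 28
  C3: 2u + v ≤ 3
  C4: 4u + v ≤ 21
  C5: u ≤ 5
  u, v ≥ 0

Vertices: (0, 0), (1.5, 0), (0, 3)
Evaluating z = -5u - 3v at each vertex:
  (0, 0): z = 0
  (1.5, 0): z = -7.5
  (0, 3): z = -9

The smallest value is z = -9, attained at (0, 3).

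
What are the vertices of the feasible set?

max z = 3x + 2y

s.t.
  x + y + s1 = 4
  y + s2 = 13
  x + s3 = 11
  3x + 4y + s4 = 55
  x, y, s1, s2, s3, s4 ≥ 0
Each vertex is the intersection of two constraint boundaries that also satisfies all remaining constraints:
  x = 0 and y = 0 → (0, 0)
  x + y = 4 and y = 0 → (4, 0)
  x + y = 4 and x = 0 → (0, 4)

Vertices: (0, 0), (4, 0), (0, 4)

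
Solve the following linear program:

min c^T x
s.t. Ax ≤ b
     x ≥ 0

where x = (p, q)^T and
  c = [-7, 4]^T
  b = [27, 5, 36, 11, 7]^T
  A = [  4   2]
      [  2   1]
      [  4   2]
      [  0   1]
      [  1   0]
Each vertex is the intersection of two constraint boundaries that also satisfies all remaining constraints:
  p = 0 and q = 0 → (0, 0)
  2p + q = 5 and q = 0 → (2.5, 0)
  2p + q = 5 and p = 0 → (0, 5)

Evaluating z = -7p + 4q at each vertex:
  (0, 0): z = 0
  (2.5, 0): z = -17.5
  (0, 5): z = 20

The minimum is at (2.5, 0) with z = -17.5.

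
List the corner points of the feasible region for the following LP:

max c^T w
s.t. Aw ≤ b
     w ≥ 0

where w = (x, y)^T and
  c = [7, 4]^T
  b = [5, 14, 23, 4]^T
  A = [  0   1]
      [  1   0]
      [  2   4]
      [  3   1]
Each vertex is the intersection of two constraint boundaries that also satisfies all remaining constraints:
  x = 0 and y = 0 → (0, 0)
  3x + y = 4 and y = 0 → (1.333, 0)
  3x + y = 4 and x = 0 → (0, 4)

Vertices: (0, 0), (1.333, 0), (0, 4)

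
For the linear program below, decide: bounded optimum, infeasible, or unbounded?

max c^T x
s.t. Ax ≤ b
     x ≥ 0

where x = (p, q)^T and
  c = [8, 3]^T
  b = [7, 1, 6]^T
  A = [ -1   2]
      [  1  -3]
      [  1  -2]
Feasible point: (0, 0) satisfies every constraint, so the LP is feasible.
Direction d = (2, 1): for each constraint row a, a·d ≤ 0 —
  (-1)(2) + (2)(1) = 0 ≤ 0
  (1)(2) + (-3)(1) = -1 ≤ 0
  (1)(2) + (-2)(1) = 0 ≤ 0
and d ≥ 0, so (0, 0) + t·d stays feasible for every t ≥ 0. Along this ray z = 8p + 3q changes by 19 per unit t, so z → +∞.

Unbounded — the objective can increase without bound over the feasible region.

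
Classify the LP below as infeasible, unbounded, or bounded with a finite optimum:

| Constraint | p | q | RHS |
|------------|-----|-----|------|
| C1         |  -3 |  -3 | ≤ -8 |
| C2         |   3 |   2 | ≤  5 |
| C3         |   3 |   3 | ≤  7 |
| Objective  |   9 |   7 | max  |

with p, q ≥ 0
C3 requires 3p + 3q ≤ 7, while C1 (-3p - 3q ≤ -8) is equivalent to 3p + 3q ≥ 8. Together they would need 8 ≤ 3p + 3q ≤ 7, which is impossible since 8 > 7. No point satisfies all constraints.

Infeasible — the constraint set is empty.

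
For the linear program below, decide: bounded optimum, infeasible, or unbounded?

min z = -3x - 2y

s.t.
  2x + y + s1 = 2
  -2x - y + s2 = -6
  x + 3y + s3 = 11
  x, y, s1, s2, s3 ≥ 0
The row 2x + y + s1 = 2 with s1 ≥ 0 requires 2x + y ≤ 2, while the row -2x - y + s2 = -6 with s2 ≥ 0 is equivalent to 2x + y ≥ 6. Together they would need 6 ≤ 2x + y ≤ 2, which is impossible since 6 > 2. No point satisfies all constraints.

Infeasible: no point satisfies all constraints simultaneously.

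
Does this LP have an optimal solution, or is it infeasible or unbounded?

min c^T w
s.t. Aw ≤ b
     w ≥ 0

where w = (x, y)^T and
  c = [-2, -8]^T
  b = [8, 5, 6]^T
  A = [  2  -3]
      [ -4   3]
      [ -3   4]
Feasible point: (0, 0) satisfies every constraint, so the LP is feasible.
Direction d = (3, 2): for each constraint row a, a·d ≤ 0 —
  (2)(3) + (-3)(2) = 0 ≤ 0
  (-4)(3) + (3)(2) = -6 ≤ 0
  (-3)(3) + (4)(2) = -1 ≤ 0
and d ≥ 0, so (0, 0) + t·d stays feasible for every t ≥ 0. Along this ray z = -2x - 8y changes by -22 per unit t, so z → −∞.

The LP is unbounded; z can be made arbitrarily small.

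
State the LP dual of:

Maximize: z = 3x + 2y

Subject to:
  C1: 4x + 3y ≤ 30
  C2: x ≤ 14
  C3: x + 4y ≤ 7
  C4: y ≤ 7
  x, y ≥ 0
Minimize: z = 30y1 + 14y2 + 7y3 + 7y4

Subject to:
  C1: -4y1 - y2 - y3 ≤ -3
  C2: -3y1 - 4y3 - y4 ≤ -2
  y1, y2, y3, y4 ≥ 0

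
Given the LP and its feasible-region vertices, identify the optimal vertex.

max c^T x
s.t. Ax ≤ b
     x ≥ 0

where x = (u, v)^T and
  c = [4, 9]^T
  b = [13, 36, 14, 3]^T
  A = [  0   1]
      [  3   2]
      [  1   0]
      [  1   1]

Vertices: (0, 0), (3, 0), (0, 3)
(0, 3) with z = 27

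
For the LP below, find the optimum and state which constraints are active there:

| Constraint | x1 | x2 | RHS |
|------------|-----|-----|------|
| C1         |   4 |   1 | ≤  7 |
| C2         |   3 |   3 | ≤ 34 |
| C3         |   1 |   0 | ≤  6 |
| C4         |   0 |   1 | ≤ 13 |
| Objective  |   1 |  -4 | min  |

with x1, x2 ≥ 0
Optimal: x1 = 0, x2 = 7
Slack at optimum:
  C1: slack = 0 (binding)
  C2: slack = 13
  C3: slack = 6
  C4: slack = 6
  x1 ≥ 0: x1 = 0 (binding)
  x2 ≥ 0: x2 = 7
Binding constraints: C1, x1 ≥ 0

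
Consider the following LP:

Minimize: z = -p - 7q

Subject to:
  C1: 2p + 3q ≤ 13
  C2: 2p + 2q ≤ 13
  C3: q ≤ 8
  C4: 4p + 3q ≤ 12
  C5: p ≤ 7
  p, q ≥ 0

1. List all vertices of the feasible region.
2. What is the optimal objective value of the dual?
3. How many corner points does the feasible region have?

1. (0, 0), (3, 0), (0, 4)
2. -28 (by strong duality, equal to the primal optimum)
3. 3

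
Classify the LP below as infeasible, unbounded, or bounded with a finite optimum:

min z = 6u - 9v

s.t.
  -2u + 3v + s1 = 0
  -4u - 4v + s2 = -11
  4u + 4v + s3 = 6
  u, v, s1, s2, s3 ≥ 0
The row 4u + 4v + s3 = 6 with s3 ≥ 0 requires 4u + 4v ≤ 6, while the row -4u - 4v + s2 = -11 with s2 ≥ 0 is equivalent to 4u + 4v ≥ 11. Together they would need 11 ≤ 4u + 4v ≤ 6, which is impossible since 11 > 6. No point satisfies all constraints.

The feasible region is empty; the LP is infeasible.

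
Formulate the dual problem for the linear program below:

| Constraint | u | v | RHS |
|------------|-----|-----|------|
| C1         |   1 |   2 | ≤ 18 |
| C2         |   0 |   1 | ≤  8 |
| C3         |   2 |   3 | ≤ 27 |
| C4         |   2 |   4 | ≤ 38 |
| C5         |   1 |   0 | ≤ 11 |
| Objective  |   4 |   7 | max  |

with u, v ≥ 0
Minimize: z = 18y1 + 8y2 + 27y3 + 38y4 + 11y5

Subject to:
  C1: -y1 - 2y3 - 2y4 - y5 ≤ -4
  C2: -2y1 - y2 - 3y3 - 4y4 ≤ -7
  y1, y2, y3, y4, y5 ≥ 0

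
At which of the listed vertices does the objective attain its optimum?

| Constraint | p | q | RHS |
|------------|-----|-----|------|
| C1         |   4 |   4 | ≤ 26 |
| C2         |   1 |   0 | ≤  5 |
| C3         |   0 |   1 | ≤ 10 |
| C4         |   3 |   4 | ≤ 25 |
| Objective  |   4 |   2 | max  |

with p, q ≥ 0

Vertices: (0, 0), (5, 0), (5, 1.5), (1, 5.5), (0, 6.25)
(5, 1.5) with z = 23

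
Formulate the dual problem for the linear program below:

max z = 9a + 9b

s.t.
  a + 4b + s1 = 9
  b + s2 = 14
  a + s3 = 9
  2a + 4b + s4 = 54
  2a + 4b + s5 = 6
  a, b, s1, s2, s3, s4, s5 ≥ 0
Minimize: z = 9y1 + 14y2 + 9y3 + 54y4 + 6y5

Subject to:
  C1: -y1 - y3 - 2y4 - 2y5 ≤ -9
  C2: -4y1 - y2 - 4y4 - 4y5 ≤ -9
  y1, y2, y3, y4, y5 ≥ 0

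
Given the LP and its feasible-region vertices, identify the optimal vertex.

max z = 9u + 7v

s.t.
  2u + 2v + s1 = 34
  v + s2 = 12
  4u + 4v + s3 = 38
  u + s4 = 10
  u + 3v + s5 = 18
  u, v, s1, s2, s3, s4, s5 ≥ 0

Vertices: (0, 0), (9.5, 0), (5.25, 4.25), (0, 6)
Evaluating z = 9u + 7v at each vertex:
  (0, 0): z = 0
  (9.5, 0): z = 85.5
  (5.25, 4.25): z = 77
  (0, 6): z = 42

The largest value is z = 85.5, attained at (9.5, 0).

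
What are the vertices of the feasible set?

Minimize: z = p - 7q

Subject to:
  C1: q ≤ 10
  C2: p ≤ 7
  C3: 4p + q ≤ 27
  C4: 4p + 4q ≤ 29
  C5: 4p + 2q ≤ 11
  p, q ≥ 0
Each vertex is the intersection of two constraint boundaries that also satisfies all remaining constraints:
  p = 0 and q = 0 → (0, 0)
  4p + 2q = 11 and q = 0 → (2.75, 0)
  4p + 2q = 11 and p = 0 → (0, 5.5)

Vertices: (0, 0), (2.75, 0), (0, 5.5)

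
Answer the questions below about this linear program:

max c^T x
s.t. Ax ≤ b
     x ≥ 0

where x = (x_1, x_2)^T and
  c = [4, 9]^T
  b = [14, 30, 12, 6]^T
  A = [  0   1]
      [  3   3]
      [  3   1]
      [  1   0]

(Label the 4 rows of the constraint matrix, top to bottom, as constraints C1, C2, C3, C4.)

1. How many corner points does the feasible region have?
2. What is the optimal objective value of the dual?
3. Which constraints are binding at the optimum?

1. 4
2. 90 (by strong duality, equal to the primal optimum)
3. C2, x_1 ≥ 0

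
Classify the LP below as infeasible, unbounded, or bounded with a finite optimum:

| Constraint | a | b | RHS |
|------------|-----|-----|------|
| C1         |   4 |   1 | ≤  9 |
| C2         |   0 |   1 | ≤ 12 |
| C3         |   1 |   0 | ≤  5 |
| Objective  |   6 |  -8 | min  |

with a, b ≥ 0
The point (0, 9) satisfies every constraint, so the LP is feasible; the constraints give a ≤ 5 and b ≤ 12, which with a, b ≥ 0 keep the feasible region inside a bounded box. A feasible, bounded LP attains a finite optimum at a vertex.

The LP has an optimal solution: (0, 9) with z = -72.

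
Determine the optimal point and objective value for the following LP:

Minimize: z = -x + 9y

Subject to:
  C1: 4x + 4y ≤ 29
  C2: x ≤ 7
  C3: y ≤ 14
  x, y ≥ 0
x = 7, y = 0, z = -7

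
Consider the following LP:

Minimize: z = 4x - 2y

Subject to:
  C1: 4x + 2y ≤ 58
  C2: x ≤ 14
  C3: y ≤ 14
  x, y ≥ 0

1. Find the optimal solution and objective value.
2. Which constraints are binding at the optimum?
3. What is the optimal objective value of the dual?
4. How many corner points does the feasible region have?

1. x = 0, y = 14, z = -28
2. C3, x ≥ 0
3. -28 (by strong duality, equal to the primal optimum)
4. 5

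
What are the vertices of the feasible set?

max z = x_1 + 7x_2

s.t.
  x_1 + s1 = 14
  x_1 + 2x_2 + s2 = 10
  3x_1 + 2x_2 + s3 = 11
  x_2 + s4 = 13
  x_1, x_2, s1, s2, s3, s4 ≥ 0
Each vertex is the intersection of two constraint boundaries that also satisfies all remaining constraints:
  x_1 = 0 and x_2 = 0 → (0, 0)
  3x_1 + 2x_2 = 11 and x_2 = 0 → (3.667, 0)
  x_1 + 2x_2 = 10 and 3x_1 + 2x_2 = 11 → (0.5, 4.75)
  x_1 + 2x_2 = 10 and x_1 = 0 → (0, 5)

Vertices: (0, 0), (3.667, 0), (0.5, 4.75), (0, 5)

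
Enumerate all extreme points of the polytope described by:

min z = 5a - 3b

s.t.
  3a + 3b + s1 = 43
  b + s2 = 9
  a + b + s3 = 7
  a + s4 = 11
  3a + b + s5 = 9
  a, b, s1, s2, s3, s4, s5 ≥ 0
Each vertex is the intersection of two constraint boundaries that also satisfies all remaining constraints:
  a = 0 and b = 0 → (0, 0)
  3a + b = 9 and b = 0 → (3, 0)
  a + b = 7 and 3a + b = 9 → (1, 6)
  a + b = 7 and a = 0 → (0, 7)

Vertices: (0, 0), (3, 0), (1, 6), (0, 7)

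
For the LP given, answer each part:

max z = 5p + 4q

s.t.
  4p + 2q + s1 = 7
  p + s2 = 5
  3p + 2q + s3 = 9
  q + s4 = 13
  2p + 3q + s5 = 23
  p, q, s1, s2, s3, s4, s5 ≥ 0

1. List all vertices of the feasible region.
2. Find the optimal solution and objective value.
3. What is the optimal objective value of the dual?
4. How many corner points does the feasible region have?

1. (0, 0), (1.75, 0), (0, 3.5)
2. p = 0, q = 3.5, z = 14
3. 14 (by strong duality, equal to the primal optimum)
4. 3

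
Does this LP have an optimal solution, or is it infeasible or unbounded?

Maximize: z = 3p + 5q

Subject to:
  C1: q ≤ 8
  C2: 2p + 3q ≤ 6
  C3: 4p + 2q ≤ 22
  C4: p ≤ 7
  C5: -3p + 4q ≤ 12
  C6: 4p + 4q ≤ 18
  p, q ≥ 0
The point (0, 2) satisfies every constraint, so the LP is feasible; the constraints give p ≤ 7 and q ≤ 8, which with p, q ≥ 0 keep the feasible region inside a bounded box. A feasible, bounded LP attains a finite optimum at a vertex.

The LP has an optimal solution: (0, 2) with z = 10.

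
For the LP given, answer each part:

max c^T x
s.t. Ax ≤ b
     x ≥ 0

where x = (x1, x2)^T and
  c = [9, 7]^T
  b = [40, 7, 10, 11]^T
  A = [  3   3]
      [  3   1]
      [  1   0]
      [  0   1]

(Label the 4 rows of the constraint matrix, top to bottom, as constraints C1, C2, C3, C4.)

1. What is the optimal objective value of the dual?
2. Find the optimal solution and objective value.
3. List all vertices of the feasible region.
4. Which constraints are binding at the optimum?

1. 49 (by strong duality, equal to the primal optimum)
2. x1 = 0, x2 = 7, z = 49
3. (0, 0), (2.333, 0), (0, 7)
4. C2, x1 ≥ 0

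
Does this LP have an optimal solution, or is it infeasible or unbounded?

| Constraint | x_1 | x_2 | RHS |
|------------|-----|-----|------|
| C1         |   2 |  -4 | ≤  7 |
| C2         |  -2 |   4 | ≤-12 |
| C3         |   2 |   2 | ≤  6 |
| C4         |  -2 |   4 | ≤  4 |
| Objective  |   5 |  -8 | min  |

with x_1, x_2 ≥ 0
C1 requires 2x_1 - 4x_2 ≤ 7, while C2 (-2x_1 + 4x_2 ≤ -12) is equivalent to 2x_1 - 4x_2 ≥ 12. Together they would need 12 ≤ 2x_1 - 4x_2 ≤ 7, which is impossible since 12 > 7. No point satisfies all constraints.

The feasible region is empty; the LP is infeasible.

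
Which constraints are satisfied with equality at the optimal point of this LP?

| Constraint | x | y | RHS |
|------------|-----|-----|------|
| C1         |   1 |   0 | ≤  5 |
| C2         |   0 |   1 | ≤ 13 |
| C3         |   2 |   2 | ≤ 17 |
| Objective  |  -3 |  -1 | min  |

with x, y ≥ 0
Optimal: x = 5, y = 3.5
Binding: C1, C3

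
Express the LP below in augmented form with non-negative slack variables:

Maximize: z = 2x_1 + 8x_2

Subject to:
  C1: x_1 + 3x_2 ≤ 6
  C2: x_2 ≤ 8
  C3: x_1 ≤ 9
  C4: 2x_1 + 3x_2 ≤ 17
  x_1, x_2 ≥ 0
max z = 2x_1 + 8x_2

s.t.
  x_1 + 3x_2 + s1 = 6
  x_2 + s2 = 8
  x_1 + s3 = 9
  2x_1 + 3x_2 + s4 = 17
  x_1, x_2, s1, s2, s3, s4 ≥ 0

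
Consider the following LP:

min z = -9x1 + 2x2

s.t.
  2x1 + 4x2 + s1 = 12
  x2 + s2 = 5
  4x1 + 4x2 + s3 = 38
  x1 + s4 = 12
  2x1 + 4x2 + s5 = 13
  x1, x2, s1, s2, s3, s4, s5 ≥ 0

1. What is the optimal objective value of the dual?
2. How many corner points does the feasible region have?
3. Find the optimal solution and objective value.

1. -54 (by strong duality, equal to the primal optimum)
2. 3
3. x1 = 6, x2 = 0, z = -54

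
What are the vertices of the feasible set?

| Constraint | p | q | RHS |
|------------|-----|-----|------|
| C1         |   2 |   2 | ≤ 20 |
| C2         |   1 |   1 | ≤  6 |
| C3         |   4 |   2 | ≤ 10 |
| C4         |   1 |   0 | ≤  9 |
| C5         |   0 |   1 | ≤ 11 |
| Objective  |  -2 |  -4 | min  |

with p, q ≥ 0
Each vertex is the intersection of two constraint boundaries that also satisfies all remaining constraints:
  p = 0 and q = 0 → (0, 0)
  4p + 2q = 10 and q = 0 → (2.5, 0)
  4p + 2q = 10 and p = 0 → (0, 5)

Vertices: (0, 0), (2.5, 0), (0, 5)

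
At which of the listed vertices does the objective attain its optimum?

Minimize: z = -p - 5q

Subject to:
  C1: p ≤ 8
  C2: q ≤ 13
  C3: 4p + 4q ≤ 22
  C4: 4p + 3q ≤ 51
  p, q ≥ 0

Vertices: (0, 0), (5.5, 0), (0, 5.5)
Evaluating z = -p - 5q at each vertex:
  (0, 0): z = 0
  (5.5, 0): z = -5.5
  (0, 5.5): z = -27.5

The smallest value is z = -27.5, attained at (0, 5.5).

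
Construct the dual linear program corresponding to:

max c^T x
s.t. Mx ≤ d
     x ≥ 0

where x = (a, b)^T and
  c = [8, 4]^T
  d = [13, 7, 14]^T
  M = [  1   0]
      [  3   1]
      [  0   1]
Minimize: z = 13y1 + 7y2 + 14y3

Subject to:
  C1: -y1 - 3y2 ≤ -8
  C2: -y2 - y3 ≤ -4
  y1, y2, y3 ≥ 0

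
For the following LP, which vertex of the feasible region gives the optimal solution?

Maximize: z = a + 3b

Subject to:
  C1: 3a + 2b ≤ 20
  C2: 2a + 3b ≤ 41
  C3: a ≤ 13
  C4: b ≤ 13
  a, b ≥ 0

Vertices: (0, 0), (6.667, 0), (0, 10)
Evaluating z = a + 3b at each vertex:
  (0, 0): z = 0
  (6.667, 0): z = 6.667
  (0, 10): z = 30

The largest value is z = 30, attained at (0, 10).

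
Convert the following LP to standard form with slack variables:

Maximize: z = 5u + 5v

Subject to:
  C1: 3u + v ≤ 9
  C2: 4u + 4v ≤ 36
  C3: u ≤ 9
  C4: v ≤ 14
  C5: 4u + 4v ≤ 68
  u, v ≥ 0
max z = 5u + 5v

s.t.
  3u + v + s1 = 9
  4u + 4v + s2 = 36
  u + s3 = 9
  v + s4 = 14
  4u + 4v + s5 = 68
  u, v, s1, s2, s3, s4, s5 ≥ 0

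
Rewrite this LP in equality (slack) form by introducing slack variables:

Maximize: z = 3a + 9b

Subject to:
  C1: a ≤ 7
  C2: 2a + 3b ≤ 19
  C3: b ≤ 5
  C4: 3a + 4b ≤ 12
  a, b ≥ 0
max z = 3a + 9b

s.t.
  a + s1 = 7
  2a + 3b + s2 = 19
  b + s3 = 5
  3a + 4b + s4 = 12
  a, b, s1, s2, s3, s4 ≥ 0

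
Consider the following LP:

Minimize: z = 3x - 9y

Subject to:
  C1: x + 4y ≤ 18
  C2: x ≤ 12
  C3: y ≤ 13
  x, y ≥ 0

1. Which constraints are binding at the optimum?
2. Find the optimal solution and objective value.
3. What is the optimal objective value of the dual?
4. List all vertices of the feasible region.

1. C1, x ≥ 0
2. x = 0, y = 4.5, z = -40.5
3. -40.5 (by strong duality, equal to the primal optimum)
4. (0, 0), (12, 0), (12, 1.5), (0, 4.5)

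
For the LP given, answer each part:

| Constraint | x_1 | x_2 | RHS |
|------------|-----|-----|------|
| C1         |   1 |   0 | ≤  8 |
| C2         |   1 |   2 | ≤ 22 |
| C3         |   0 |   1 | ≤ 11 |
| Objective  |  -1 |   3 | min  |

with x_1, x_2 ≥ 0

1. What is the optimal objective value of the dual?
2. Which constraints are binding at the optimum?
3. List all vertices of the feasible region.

1. -8 (by strong duality, equal to the primal optimum)
2. C1, x_2 ≥ 0
3. (0, 0), (8, 0), (8, 7), (0, 11)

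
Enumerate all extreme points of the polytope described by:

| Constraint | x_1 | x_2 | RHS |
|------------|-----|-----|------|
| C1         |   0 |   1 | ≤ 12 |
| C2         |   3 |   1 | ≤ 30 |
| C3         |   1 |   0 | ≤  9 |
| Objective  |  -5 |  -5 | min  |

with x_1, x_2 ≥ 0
Each vertex is the intersection of two constraint boundaries that also satisfies all remaining constraints:
  x_1 = 0 and x_2 = 0 → (0, 0)
  x_1 = 9 and x_2 = 0 → (9, 0)
  3x_1 + x_2 = 30 and x_1 = 9 → (9, 3)
  x_2 = 12 and 3x_1 + x_2 = 30 → (6, 12)
  x_2 = 12 and x_1 = 0 → (0, 12)

Vertices: (0, 0), (9, 0), (9, 3), (6, 12), (0, 12)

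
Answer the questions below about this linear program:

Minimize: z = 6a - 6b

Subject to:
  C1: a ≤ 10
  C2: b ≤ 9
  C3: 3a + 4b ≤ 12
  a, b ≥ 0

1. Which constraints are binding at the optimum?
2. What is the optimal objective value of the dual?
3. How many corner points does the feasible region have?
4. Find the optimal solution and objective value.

1. C3, a ≥ 0
2. -18 (by strong duality, equal to the primal optimum)
3. 3
4. a = 0, b = 3, z = -18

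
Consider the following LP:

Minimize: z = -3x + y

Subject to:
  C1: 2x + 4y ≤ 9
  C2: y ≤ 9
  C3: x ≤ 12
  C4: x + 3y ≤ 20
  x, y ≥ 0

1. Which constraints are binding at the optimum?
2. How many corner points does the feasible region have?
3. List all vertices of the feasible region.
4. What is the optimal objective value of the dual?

1. C1, y ≥ 0
2. 3
3. (0, 0), (4.5, 0), (0, 2.25)
4. -13.5 (by strong duality, equal to the primal optimum)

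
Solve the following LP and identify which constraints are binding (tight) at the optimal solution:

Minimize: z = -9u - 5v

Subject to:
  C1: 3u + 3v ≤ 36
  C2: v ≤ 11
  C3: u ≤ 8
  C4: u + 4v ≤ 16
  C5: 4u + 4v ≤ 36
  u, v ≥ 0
Optimal: u = 8, v = 1
Binding: C3, C5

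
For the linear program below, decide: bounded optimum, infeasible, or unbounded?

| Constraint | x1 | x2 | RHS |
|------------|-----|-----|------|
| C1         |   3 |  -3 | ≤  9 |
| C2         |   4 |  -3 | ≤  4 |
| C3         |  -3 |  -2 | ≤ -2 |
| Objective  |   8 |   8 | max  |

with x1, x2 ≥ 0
Feasible point: (0, 1) satisfies every constraint, so the LP is feasible.
Direction d = (0, 1): for each constraint row a, a·d ≤ 0 —
  (3)(0) + (-3)(1) = -3 ≤ 0
  (4)(0) + (-3)(1) = -3 ≤ 0
  (-3)(0) + (-2)(1) = -2 ≤ 0
and d ≥ 0, so (0, 1) + t·d stays feasible for every t ≥ 0. Along this ray z = 8x1 + 8x2 changes by 8 per unit t, so z → +∞.

Unbounded — the objective can increase without bound over the feasible region.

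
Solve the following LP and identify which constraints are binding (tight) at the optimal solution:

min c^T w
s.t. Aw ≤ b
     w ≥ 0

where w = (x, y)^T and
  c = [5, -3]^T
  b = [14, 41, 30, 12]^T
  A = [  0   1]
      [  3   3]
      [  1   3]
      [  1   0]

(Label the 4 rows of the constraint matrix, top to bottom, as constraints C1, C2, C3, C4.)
Optimal: x = 0, y = 10
Slack at optimum:
  C1: slack = 4
  C2: slack = 11
  C3: slack = 0 (binding)
  C4: slack = 12
  x ≥ 0: x = 0 (binding)
  y ≥ 0: y = 10
Binding constraints: C3, x ≥ 0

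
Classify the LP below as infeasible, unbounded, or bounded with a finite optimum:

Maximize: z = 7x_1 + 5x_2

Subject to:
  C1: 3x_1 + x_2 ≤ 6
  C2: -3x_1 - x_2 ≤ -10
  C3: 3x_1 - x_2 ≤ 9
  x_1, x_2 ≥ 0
C1 requires 3x_1 + x_2 ≤ 6, while C2 (-3x_1 - x_2 ≤ -10) is equivalent to 3x_1 + x_2 ≥ 10. Together they would need 10 ≤ 3x_1 + x_2 ≤ 6, which is impossible since 10 > 6. No point satisfies all constraints.

The feasible region is empty; the LP is infeasible.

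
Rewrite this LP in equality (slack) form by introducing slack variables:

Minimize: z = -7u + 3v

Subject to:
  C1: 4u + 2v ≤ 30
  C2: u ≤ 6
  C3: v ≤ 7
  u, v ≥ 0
min z = -7u + 3v

s.t.
  4u + 2v + s1 = 30
  u + s2 = 6
  v + s3 = 7
  u, v, s1, s2, s3 ≥ 0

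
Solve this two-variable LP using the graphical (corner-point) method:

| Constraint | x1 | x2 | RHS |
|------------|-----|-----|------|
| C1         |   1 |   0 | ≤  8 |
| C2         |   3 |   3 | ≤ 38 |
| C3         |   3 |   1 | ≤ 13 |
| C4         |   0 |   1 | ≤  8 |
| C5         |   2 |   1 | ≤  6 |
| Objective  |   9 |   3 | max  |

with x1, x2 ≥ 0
Each vertex is the intersection of two constraint boundaries that also satisfies all remaining constraints:
  x1 = 0 and x2 = 0 → (0, 0)
  2x1 + x2 = 6 and x2 = 0 → (3, 0)
  2x1 + x2 = 6 and x1 = 0 → (0, 6)

Evaluating z = 9x1 + 3x2 at each vertex:
  (0, 0): z = 0
  (3, 0): z = 27
  (0, 6): z = 18

The maximum is at (3, 0) with z = 27.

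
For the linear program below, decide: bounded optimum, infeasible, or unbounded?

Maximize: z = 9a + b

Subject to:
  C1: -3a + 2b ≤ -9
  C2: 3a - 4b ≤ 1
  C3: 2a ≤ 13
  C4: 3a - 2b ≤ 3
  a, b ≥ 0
C4 requires 3a - 2b ≤ 3, while C1 (-3a + 2b ≤ -9) is equivalent to 3a - 2b ≥ 9. Together they would need 9 ≤ 3a - 2b ≤ 3, which is impossible since 9 > 3. No point satisfies all constraints.

The feasible region is empty; the LP is infeasible.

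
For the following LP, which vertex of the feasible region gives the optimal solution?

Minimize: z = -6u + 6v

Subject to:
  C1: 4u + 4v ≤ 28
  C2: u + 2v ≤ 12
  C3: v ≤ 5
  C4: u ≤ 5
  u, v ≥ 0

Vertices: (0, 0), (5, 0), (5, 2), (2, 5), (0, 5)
Evaluating z = -6u + 6v at each vertex:
  (0, 0): z = 0
  (5, 0): z = -30
  (5, 2): z = -18
  (2, 5): z = 18
  (0, 5): z = 30

The smallest value is z = -30, attained at (5, 0).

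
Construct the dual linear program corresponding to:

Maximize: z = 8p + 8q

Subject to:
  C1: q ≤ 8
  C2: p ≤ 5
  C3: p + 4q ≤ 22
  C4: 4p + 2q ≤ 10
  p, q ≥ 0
Minimize: z = 8y1 + 5y2 + 22y3 + 10y4

Subject to:
  C1: -y2 - y3 - 4y4 ≤ -8
  C2: -y1 - 4y3 - 2y4 ≤ -8
  y1, y2, y3, y4 ≥ 0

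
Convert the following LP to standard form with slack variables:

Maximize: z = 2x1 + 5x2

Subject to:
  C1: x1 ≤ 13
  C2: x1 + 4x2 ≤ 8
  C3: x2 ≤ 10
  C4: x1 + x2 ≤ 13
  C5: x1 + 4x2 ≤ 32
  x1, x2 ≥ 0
max z = 2x1 + 5x2

s.t.
  x1 + s1 = 13
  x1 + 4x2 + s2 = 8
  x2 + s3 = 10
  x1 + x2 + s4 = 13
  x1 + 4x2 + s5 = 32
  x1, x2, s1, s2, s3, s4, s5 ≥ 0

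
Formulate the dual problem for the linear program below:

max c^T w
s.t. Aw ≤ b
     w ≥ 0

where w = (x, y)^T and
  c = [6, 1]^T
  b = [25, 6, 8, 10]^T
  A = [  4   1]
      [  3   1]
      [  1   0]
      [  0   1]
Minimize: z = 25y1 + 6y2 + 8y3 + 10y4

Subject to:
  C1: -4y1 - 3y2 - y3 ≤ -6
  C2: -y1 - y2 - y4 ≤ -1
  y1, y2, y3, y4 ≥ 0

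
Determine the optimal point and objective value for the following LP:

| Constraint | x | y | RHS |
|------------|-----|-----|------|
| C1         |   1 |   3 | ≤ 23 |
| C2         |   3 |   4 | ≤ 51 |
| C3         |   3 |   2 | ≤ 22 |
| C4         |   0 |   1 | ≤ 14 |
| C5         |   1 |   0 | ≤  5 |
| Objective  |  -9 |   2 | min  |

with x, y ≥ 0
Each vertex is the intersection of two constraint boundaries that also satisfies all remaining constraints:
  x = 0 and y = 0 → (0, 0)
  x = 5 and y = 0 → (5, 0)
  3x + 2y = 22 and x = 5 → (5, 3.5)
  x + 3y = 23 and 3x + 2y = 22 → (2.857, 6.714)
  x + 3y = 23 and x = 0 → (0, 7.667)

Evaluating z = -9x + 2y at each vertex:
  (0, 0): z = 0
  (5, 0): z = -45
  (5, 3.5): z = -38
  (2.857, 6.714): z = -12.29
  (0, 7.667): z = 15.33

The minimum is at (5, 0) with z = -45.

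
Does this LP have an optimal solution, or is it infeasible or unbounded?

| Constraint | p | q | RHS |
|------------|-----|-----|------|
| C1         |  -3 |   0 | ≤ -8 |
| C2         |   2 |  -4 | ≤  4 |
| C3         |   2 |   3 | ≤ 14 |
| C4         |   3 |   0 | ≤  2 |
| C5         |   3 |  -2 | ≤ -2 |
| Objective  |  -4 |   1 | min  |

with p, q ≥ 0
C4 requires 3p ≤ 2, while C1 (-3p ≤ -8) is equivalent to 3p ≥ 8. Together they would need 8 ≤ 3p ≤ 2, which is impossible since 8 > 2. No point satisfies all constraints.

Infeasible — the constraint set is empty.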